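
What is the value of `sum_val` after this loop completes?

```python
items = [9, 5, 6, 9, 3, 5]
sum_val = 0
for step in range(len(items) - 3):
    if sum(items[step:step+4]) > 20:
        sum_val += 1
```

Count windows with sum > 20
`sum_val` takes the values: 0 → 1 → 2 → 3

Answer: 3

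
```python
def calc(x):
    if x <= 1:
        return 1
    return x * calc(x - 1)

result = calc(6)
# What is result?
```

calc(6) = 6 * 5 * 4 * 3 * 2 * 1 = 720

Answer: 720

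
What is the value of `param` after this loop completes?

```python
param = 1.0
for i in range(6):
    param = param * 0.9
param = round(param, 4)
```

Exponential decay: 1.0 * 0.9^6
`param` takes the values: 1.0 → 0.9 → 0.81 → 0.729 → 0.6561 → 0.59049 → 0.531441 → 0.5314

Answer: 0.5314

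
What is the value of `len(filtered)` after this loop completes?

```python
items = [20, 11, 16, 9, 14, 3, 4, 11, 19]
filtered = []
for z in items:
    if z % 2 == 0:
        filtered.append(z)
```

Count even numbers in [20, 11, 16, 9, 14, 3, 4, 11, 19]
`filtered` takes the values: [] → [20] → [20, 16] → [20, 16, 14] → [20, 16, 14, 4]
So `len(filtered)` = 4

Answer: 4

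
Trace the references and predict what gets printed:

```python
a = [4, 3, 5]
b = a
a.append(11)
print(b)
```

Key concept: basic list aliasing.
Step by step:
`a = [4, 3, 5]` → a = [4, 3, 5]
`b = a` → b = [4, 3, 5] (same object as a)
`a.append(11)` → a = [4, 3, 5, 11] (same object as b); b = [4, 3, 5, 11] (same object as a)
`print(b)` → prints [4, 3, 5, 11]

Answer: [4, 3, 5, 11]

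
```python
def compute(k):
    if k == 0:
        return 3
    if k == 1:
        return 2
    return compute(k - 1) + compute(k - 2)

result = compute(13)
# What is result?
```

Build up from base cases: compute(0)=3, compute(1)=2, compute(2)=5, compute(3)=7, compute(4)=12, compute(5)=19, compute(6)=31, ..., compute(13)=898

Answer: 898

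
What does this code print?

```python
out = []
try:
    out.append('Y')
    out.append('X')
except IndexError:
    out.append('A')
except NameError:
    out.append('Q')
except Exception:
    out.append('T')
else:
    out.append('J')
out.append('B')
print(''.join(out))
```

Execution trace: 'Y' (try body) → 'X' (try body, no exception) → 'J' (else) → 'B' (after the try/except). Output: YXJB

Answer: YXJB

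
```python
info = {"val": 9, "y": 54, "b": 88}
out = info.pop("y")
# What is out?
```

Trace:
`info = {"val": 9, "y": 54, "b": 88}` → info = {'val': 9, 'y': 54, 'b': 88}
`out = info.pop("y")` → info = {'val': 9, 'b': 88}; out = 54
So out = 54

Answer: 54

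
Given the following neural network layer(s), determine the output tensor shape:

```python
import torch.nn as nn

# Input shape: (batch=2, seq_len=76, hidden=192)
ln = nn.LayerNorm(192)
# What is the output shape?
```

Input: (2, 76, 192) -> Output: (2, 76, 192)

Answer: (2, 76, 192)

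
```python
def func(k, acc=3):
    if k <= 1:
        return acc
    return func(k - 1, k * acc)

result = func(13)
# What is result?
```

Accumulator trace (n, acc): (13, 3) -> (12, 39) -> (11, 468) -> (10, 5148) -> (9, 51480) -> (8, 463320) -> (7, 3706560) -> (6, 25945920) -> (5, 155675520) -> (4, 778377600) -> (3, 3113510400) -> (2, 9340531200) -> (1, 18681062400) -> return 18681062400

Answer: 18681062400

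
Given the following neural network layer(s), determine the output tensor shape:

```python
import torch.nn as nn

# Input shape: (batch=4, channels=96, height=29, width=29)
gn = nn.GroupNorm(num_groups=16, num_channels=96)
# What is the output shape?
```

Input: (4, 96, 29, 29) -> Output: (4, 96, 29, 29)

Answer: (4, 96, 29, 29)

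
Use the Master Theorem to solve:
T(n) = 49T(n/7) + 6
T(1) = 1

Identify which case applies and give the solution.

a=49, b=7, f(n)=6. log_7(49) = 2. Since c=0 < 2, Case 1 applies: T(n) = Θ(n^log_b(a)) = O(n^2).

Answer: O(n^2) - Case 1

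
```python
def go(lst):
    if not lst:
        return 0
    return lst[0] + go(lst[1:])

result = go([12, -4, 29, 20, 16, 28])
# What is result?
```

12 + (-4) + 29 + 20 + 16 + 28 + 0 = 101

Answer: 101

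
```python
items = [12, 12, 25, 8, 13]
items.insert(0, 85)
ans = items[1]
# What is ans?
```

Trace:
`items = [12, 12, 25, 8, 13]` → items = [12, 12, 25, 8, 13]
`items.insert(0, 85)` → items = [85, 12, 12, 25, 8, 13]
`ans = items[1]` → ans = 12
So ans = 12

Answer: 12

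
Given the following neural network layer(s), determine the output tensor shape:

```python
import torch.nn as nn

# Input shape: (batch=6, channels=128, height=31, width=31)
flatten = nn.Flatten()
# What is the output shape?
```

Input: (6, 128, 31, 31) -> Output: (6, 123008)

Answer: (6, 123008)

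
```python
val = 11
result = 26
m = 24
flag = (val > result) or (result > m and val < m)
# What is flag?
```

Trace:
`val = 11` → val = 11
`result = 26` → result = 26
`m = 24` → m = 24
`flag = (val > result) or (result > m and val < m)` → flag = True
So flag = True

Answer: True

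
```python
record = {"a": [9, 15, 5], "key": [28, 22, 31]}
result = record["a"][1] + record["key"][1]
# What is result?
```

Trace:
`record = {"a": [9, 15, 5], "key": [28, 22, 31]}` → record = {'a': [9, 15, 5], 'key': [28, 22, 31]}
`result = record["a"][1] + record["key"][1]` → result = 37
So result = 37

Answer: 37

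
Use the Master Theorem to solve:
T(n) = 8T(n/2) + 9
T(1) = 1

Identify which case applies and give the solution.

a=8, b=2, f(n)=9. log_2(8) = 3. Since c=0 < 3, Case 1 applies: T(n) = Θ(n^log_b(a)) = O(n^3).

Answer: O(n^3) - Case 1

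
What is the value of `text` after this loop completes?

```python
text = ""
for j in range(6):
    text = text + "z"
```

Repeat 'z' 6 times
`text` takes the values: "" → "z" → "zz" → "zzz" → "zzzz" → "zzzzz" → "zzzzzz"

Answer: "zzzzzz"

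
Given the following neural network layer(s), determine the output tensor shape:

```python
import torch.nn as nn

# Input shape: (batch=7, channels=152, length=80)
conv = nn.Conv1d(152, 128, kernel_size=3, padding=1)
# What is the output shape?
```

Input: (7, 152, 80) -> Output: (7, 128, 80)

Answer: (7, 128, 80)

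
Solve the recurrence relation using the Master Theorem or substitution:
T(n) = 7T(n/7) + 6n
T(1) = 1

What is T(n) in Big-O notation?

By Master Theorem: a=7, b=7, f(n)=6n. Since log_7(7) = 1 and f(n) = Θ(n^1), Case 2 applies. T(n) = O(n log n).

Answer: O(n log n)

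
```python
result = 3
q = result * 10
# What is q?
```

Trace:
`result = 3` → result = 3
`q = result * 10` → q = 30
So q = 30

Answer: 30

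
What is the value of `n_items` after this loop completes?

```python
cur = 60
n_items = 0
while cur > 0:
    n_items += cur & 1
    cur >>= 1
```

Count set bits in 60 (binary: 0b111100)
`n_items` takes the values: 0 → 1 → 2 → 3 → 4

Answer: 4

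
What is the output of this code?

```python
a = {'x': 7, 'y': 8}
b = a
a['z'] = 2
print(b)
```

Key concept: dict aliasing.
Step by step:
`a = {'x': 7, 'y': 8}` → a = {'x': 7, 'y': 8}
`b = a` → b = {'x': 7, 'y': 8} (same object as a)
`a['z'] = 2` → a = {'x': 7, 'y': 8, 'z': 2} (same object as b); b = {'x': 7, 'y': 8, 'z': 2} (same object as a)
`print(b)` → prints {'x': 7, 'y': 8, 'z': 2}

Answer: {'x': 7, 'y': 8, 'z': 2}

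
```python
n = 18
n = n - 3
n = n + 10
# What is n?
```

Trace:
`n = 18` → n = 18
`n = n - 3` → n = 15
`n = n + 10` → n = 25
So n = 25

Answer: 25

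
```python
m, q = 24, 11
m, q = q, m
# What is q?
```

Trace:
`m, q = 24, 11` → m = 24; q = 11
`m, q = q, m` → m = 11; q = 24
So q = 24

Answer: 24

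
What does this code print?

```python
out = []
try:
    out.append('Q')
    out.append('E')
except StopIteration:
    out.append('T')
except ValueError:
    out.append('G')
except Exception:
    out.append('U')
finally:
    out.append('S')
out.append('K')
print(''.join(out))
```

Execution trace: 'Q' (try body) → 'E' (try body, no exception) → 'S' (finally) → 'K' (after the try/except). Output: QESK

Answer: QESK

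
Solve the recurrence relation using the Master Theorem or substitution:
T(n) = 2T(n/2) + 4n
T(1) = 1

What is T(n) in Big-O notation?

By Master Theorem: a=2, b=2, f(n)=4n. Since log_2(2) = 1 and f(n) = Θ(n^1), Case 2 applies. T(n) = O(n log n).

Answer: O(n log n)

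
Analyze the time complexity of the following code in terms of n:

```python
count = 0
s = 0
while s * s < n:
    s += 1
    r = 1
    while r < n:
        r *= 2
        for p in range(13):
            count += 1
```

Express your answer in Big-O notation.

Each loop level contributes: √n × log n × 1. Multiplying the contributions gives O(√n log n).

Answer: O(√n log n)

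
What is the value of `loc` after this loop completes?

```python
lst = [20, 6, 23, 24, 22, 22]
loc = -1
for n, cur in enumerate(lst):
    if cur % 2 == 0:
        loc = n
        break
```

First even number index in [20, 6, 23, 24, 22, 22]
`loc` takes the values: -1 → 0

Answer: 0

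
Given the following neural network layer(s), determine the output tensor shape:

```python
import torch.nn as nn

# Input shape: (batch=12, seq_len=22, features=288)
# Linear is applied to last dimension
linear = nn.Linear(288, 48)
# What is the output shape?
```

Input: (12, 22, 288) -> Output: (12, 22, 48)

Answer: (12, 22, 48)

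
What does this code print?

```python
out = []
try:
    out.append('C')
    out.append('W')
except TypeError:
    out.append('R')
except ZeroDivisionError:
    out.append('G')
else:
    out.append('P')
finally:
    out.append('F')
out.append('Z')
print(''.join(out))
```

Execution trace: 'C' (try body) → 'W' (try body, no exception) → 'P' (else) → 'F' (finally) → 'Z' (after the try/except). Output: CWPFZ

Answer: CWPFZ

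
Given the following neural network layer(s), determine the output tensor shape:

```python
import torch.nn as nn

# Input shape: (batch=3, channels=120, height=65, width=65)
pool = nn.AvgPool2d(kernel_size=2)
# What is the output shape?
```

Input: (3, 120, 65, 65) -> Output: (3, 120, 32, 32)

Answer: (3, 120, 32, 32)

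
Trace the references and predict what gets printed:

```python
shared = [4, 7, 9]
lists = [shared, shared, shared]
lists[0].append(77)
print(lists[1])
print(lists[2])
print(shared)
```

Key concept: list of same reference.
Step by step:
`shared = [4, 7, 9]` → shared = [4, 7, 9]
`lists = [shared, shared, shared]` → lists = [[4, 7, 9], [4, 7, 9], [4, 7, 9]]
`lists[0].append(77)` → shared = [4, 7, 9, 77]; lists = [[4, 7, 9, 77], [4, 7, 9, 77], [4, 7, 9, 77]]
`print(lists[1])` → prints [4, 7, 9, 77]
`print(lists[2])` → prints [4, 7, 9, 77]
`print(shared)` → prints [4, 7, 9, 77]

Answer:
[4, 7, 9, 77]
[4, 7, 9, 77]
[4, 7, 9, 77]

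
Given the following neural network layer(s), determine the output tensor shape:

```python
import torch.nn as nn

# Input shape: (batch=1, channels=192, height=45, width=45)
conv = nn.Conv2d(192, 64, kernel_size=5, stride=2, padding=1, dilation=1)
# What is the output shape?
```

Input: (1, 192, 45, 45) -> Output: (1, 64, 22, 22)

Answer: (1, 64, 22, 22)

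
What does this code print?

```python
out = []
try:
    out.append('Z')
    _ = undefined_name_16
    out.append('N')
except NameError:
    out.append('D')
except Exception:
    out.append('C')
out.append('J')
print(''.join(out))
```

Execution trace: 'Z' (try body) → 'D' (except NameError) → 'J' (after the try/except). Output: ZDJ

Answer: ZDJ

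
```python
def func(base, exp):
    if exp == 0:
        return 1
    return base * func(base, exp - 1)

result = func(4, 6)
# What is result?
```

func(4, 6) = 4 * 4 * 4 * 4 * 4 * 4 = 4096

Answer: 4096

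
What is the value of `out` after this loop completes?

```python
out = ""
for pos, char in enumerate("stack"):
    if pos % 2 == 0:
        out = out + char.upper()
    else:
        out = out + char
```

Uppercase even positions in 'stack'
`out` takes the values: "" → "S" → "St" → "StA" → "StAc" → "StAcK"

Answer: "StAcK"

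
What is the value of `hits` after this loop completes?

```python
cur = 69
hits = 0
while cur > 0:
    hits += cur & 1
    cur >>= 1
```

Count set bits in 69 (binary: 0b1000101)
`hits` takes the values: 0 → 1 → 2 → 3

Answer: 3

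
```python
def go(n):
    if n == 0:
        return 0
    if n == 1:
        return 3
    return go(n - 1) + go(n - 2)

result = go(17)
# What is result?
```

Build up from base cases: go(0)=0, go(1)=3, go(2)=3, go(3)=6, go(4)=9, go(5)=15, go(6)=24, ..., go(17)=4791

Answer: 4791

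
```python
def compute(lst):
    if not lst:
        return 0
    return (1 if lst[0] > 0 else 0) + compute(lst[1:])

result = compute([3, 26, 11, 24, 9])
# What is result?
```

Count of positive elements in [3, 26, 11, 24, 9] = 5

Answer: 5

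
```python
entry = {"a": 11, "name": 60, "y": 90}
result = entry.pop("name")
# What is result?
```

Trace:
`entry = {"a": 11, "name": 60, "y": 90}` → entry = {'a': 11, 'name': 60, 'y': 90}
`result = entry.pop("name")` → entry = {'a': 11, 'y': 90}; result = 60
So result = 60

Answer: 60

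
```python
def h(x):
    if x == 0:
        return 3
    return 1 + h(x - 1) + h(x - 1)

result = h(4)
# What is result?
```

h(x) = 1 + 2·h(x-1), h(0)=3. Closed form: (3+1)·2^4 - 1 = 63.

Answer: 63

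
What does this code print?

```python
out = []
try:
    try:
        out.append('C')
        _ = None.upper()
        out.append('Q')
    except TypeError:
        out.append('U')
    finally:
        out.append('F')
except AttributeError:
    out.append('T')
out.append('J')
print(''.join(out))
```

Execution trace: 'C' (try body) → 'F' (finally) → 'T' (outer except AttributeError) → 'J' (after the try/except). Output: CFTJ

Answer: CFTJ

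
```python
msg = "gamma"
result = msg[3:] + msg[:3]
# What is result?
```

Trace:
`msg = "gamma"` → msg = 'gamma'
`result = msg[3:] + msg[:3]` → result = 'magam'
So result = 'magam'

Answer: 'magam'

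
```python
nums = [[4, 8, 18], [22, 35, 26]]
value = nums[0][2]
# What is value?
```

Trace:
`nums = [[4, 8, 18], [22, 35, 26]]` → nums = [[4, 8, 18], [22, 35, 26]]
`value = nums[0][2]` → value = 18
So value = 18

Answer: 18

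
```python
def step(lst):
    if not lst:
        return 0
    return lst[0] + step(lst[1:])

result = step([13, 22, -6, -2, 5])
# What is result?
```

13 + 22 + (-6) + (-2) + 5 + 0 = 32

Answer: 32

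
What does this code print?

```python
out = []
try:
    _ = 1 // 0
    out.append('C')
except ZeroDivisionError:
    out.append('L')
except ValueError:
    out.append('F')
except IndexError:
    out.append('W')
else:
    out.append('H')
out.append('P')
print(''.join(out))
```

Execution trace: 'L' (except ZeroDivisionError) → 'P' (after the try/except). Output: LP

Answer: LP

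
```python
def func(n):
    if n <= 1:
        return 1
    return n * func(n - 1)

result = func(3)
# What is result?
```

func(3) = 3 * 2 * 1 = 6

Answer: 6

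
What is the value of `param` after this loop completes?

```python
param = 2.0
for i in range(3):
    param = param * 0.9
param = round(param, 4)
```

Exponential decay: 2.0 * 0.9^3
`param` takes the values: 2.0 → 1.8 → 1.62 → 1.458

Answer: 1.458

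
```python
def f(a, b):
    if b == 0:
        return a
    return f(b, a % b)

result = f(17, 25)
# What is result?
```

f(17, 25) -> f(25, 17) -> f(17, 8) -> f(8, 1) -> f(1, 0) -> 1

Answer: 1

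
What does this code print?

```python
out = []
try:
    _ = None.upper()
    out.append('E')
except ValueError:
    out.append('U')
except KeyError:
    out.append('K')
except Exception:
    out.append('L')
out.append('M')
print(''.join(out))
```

Execution trace: 'L' (except Exception) → 'M' (after the try/except). Output: LM

Answer: LM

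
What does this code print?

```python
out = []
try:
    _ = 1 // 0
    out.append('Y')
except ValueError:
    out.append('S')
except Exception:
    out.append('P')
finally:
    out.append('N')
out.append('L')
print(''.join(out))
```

Execution trace: 'P' (except Exception) → 'N' (finally) → 'L' (after the try/except). Output: PNL

Answer: PNL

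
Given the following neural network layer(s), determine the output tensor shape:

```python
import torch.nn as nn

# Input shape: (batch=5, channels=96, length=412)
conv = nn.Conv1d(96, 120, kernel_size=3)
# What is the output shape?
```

Input: (5, 96, 412) -> Output: (5, 120, 410)

Answer: (5, 120, 410)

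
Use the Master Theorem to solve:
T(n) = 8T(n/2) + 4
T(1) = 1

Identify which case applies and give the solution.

a=8, b=2, f(n)=4. log_2(8) = 3. Since c=0 < 3, Case 1 applies: T(n) = Θ(n^log_b(a)) = O(n^3).

Answer: O(n^3) - Case 1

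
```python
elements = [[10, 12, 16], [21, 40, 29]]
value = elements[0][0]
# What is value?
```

Trace:
`elements = [[10, 12, 16], [21, 40, 29]]` → elements = [[10, 12, 16], [21, 40, 29]]
`value = elements[0][0]` → value = 10
So value = 10

Answer: 10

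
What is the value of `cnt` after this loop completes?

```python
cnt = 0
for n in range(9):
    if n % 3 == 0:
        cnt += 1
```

Count numbers divisible by 3 in range(9)
`cnt` takes the values: 0 → 1 → 2 → 3

Answer: 3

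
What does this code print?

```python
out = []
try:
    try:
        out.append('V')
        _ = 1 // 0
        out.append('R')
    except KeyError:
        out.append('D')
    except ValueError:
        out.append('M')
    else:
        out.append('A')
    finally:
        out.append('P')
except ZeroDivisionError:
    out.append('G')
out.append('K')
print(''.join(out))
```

Execution trace: 'V' (try body) → 'P' (finally) → 'G' (outer except ZeroDivisionError) → 'K' (after the try/except). Output: VPGK

Answer: VPGK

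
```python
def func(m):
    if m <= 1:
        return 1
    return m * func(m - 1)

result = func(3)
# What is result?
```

func(3) = 3 * 2 * 1 = 6

Answer: 6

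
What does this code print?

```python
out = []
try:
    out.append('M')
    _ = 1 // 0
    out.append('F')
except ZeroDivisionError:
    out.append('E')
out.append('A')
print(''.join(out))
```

Execution trace: 'M' (try body) → 'E' (except ZeroDivisionError) → 'A' (after the try/except). Output: MEA

Answer: MEA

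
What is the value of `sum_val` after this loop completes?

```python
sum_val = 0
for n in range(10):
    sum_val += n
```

Sum of 0 to 9 = 45
`sum_val` takes the values: 0 → 1 → 3 → 6 → 10 → 15 → 21 → 28 → 36 → 45

Answer: 45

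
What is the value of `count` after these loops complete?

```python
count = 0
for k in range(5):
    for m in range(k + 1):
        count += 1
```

Triangle: 1 + 2 + ... + 5
`count` takes the values: 0 → 1 → 2 → 3 → 4 → 5 → 6 → 7 → 8 → 9 → 10 → 11 → 12 → 13 → 14 → 15

Answer: 15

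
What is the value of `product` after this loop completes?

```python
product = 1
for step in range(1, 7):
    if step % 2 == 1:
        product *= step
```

Product of odd numbers 1 to 6
`product` takes the values: 1 → 3 → 15

Answer: 15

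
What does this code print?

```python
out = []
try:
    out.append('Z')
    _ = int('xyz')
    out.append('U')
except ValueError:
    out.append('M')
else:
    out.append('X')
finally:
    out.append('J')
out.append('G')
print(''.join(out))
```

Execution trace: 'Z' (try body) → 'M' (except ValueError) → 'J' (finally) → 'G' (after the try/except). Output: ZMJG

Answer: ZMJG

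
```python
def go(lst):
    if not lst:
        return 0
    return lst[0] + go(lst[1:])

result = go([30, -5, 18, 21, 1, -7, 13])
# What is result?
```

30 + (-5) + 18 + 21 + 1 + (-7) + 13 + 0 = 71

Answer: 71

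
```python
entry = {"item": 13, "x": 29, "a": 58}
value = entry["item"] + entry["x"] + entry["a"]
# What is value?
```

Trace:
`entry = {"item": 13, "x": 29, "a": 58}` → entry = {'item': 13, 'x': 29, 'a': 58}
`value = entry["item"] + entry["x"] + entry["a"]` → value = 100
So value = 100

Answer: 100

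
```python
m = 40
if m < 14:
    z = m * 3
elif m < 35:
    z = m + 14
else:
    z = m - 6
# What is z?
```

Trace:
`m = 40` → m = 40
`if m < 14: ...` → m < 14 is False, m < 35 is False, take else branch → z = 34
So z = 34

Answer: 34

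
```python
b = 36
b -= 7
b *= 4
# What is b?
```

Trace:
`b = 36` → b = 36
`b -= 7` → b = 29
`b *= 4` → b = 116
So b = 116

Answer: 116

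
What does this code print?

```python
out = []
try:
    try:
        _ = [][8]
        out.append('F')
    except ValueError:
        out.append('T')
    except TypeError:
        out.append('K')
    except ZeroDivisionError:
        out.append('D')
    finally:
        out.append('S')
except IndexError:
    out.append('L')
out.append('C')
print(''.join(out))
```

Execution trace: 'S' (finally) → 'L' (outer except IndexError) → 'C' (after the try/except). Output: SLC

Answer: SLC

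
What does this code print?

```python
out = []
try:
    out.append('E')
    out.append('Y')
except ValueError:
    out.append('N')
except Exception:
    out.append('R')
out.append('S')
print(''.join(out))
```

Execution trace: 'E' (try body) → 'Y' (try body, no exception) → 'S' (after the try/except). Output: EYS

Answer: EYS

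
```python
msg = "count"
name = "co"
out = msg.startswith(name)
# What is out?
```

Trace:
`msg = "count"` → msg = 'count'
`name = "co"` → name = 'co'
`out = msg.startswith(name)` → out = True
So out = True

Answer: True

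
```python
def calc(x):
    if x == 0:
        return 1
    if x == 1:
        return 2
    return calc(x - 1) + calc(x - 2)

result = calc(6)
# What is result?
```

Build up from base cases: calc(0)=1, calc(1)=2, calc(2)=3, calc(3)=5, calc(4)=8, calc(5)=13, calc(6)=21

Answer: 21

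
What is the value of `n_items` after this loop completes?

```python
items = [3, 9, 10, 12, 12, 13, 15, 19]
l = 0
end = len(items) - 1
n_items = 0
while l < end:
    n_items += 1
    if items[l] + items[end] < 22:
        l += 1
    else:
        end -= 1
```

Steps to find pair summing to 22
`n_items` takes the values: 0 → 1 → 2 → 3 → 4 → 5 → 6 → 7

Answer: 7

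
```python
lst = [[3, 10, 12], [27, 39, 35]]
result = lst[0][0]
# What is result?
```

Trace:
`lst = [[3, 10, 12], [27, 39, 35]]` → lst = [[3, 10, 12], [27, 39, 35]]
`result = lst[0][0]` → result = 3
So result = 3

Answer: 3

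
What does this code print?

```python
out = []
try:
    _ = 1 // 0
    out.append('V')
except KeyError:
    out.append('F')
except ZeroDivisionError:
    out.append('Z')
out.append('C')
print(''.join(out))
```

Execution trace: 'Z' (except ZeroDivisionError) → 'C' (after the try/except). Output: ZC

Answer: ZC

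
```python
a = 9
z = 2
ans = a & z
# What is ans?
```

Trace:
`a = 9` → a = 9
`z = 2` → z = 2
`ans = a & z` → ans = 0
So ans = 0

Answer: 0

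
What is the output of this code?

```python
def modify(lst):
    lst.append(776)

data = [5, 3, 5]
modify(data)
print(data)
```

Key concept: function modifies passed list.
Step by step:
`data = [5, 3, 5]` → data = [5, 3, 5]
`modify(data)` → data = [5, 3, 5, 776]
`print(data)` → prints [5, 3, 5, 776]

Answer: [5, 3, 5, 776]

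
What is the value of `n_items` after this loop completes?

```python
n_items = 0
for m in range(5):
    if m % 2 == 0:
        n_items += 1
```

Count numbers divisible by 2 in range(5)
`n_items` takes the values: 0 → 1 → 2 → 3

Answer: 3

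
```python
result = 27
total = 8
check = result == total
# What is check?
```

Trace:
`result = 27` → result = 27
`total = 8` → total = 8
`check = result == total` → check = False
So check = False

Answer: False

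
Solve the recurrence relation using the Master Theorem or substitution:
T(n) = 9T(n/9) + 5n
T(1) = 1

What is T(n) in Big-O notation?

By Master Theorem: a=9, b=9, f(n)=5n. Since log_9(9) = 1 and f(n) = Θ(n^1), Case 2 applies. T(n) = O(n log n).

Answer: O(n log n)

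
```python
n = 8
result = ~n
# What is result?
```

Trace:
`n = 8` → n = 8
`result = ~n` → result = -9
So result = -9

Answer: -9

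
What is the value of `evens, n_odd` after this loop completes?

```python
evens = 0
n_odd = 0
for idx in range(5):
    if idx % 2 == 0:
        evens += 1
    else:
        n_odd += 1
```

Count evens and odds in range(5)
`evens, n_odd` takes the values: (0, 0) → (1, 0) → (1, 1) → (2, 1) → (2, 2) → (3, 2)

Answer: 3, 2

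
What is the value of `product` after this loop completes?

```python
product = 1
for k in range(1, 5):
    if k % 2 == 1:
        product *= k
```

Product of odd numbers 1 to 4
`product` takes the values: 1 → 3

Answer: 3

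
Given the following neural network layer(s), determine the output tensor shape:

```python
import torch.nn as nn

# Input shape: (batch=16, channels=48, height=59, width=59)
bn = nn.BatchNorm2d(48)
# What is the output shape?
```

Input: (16, 48, 59, 59) -> Output: (16, 48, 59, 59)

Answer: (16, 48, 59, 59)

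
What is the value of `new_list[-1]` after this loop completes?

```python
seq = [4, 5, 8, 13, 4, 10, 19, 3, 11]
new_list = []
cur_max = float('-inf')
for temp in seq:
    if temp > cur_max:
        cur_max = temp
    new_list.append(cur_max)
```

Running max ends at 19
`new_list` takes the values: [] → [4] → [4, 5] → [4, 5, 8] → [4, 5, 8, 13] → [4, 5, 8, 13, 13] → [4, 5, 8, 13, 13, 13] → [4, 5, 8, 13, 13, 13, 19] → [4, 5, 8, 13, 13, 13, 19, 19] → [4, 5, 8, 13, 13, 13, 19, 19, 19]
So `new_list[-1]` = 19

Answer: 19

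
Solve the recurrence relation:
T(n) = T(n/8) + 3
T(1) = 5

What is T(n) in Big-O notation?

Each step divides n by 8 and adds 3. After log_8(n) steps we reach T(1)=5. So T(n) = 3·log_8(n) + 5 = O(log n).

Answer: O(log n)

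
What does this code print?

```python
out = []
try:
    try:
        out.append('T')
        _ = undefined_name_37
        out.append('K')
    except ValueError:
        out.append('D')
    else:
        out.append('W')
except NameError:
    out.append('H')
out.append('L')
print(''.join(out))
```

Execution trace: 'T' (try body) → 'H' (outer except NameError) → 'L' (after the try/except). Output: THL

Answer: THL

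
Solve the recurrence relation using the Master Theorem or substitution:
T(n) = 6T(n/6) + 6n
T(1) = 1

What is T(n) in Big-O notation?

By Master Theorem: a=6, b=6, f(n)=6n. Since log_6(6) = 1 and f(n) = Θ(n^1), Case 2 applies. T(n) = O(n log n).

Answer: O(n log n)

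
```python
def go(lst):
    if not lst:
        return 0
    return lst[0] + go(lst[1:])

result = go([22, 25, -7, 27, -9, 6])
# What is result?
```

22 + 25 + (-7) + 27 + (-9) + 6 + 0 = 64

Answer: 64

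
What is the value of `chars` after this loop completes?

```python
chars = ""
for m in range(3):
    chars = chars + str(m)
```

Concatenate digits 0 to 2
`chars` takes the values: "" → "0" → "01" → "012"

Answer: "012"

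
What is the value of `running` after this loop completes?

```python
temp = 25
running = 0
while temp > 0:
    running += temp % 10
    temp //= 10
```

Sum digits of 25
`running` takes the values: 0 → 5 → 7

Answer: 7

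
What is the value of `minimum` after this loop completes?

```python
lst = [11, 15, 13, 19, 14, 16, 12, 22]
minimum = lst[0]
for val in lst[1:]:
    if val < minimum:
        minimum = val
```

Minimum of [11, 15, 13, 19, 14, 16, 12, 22]
`minimum` takes the values: 11

Answer: 11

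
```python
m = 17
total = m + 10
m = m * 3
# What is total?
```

Trace:
`m = 17` → m = 17
`total = m + 10` → total = 27
`m = m * 3` → m = 51
So total = 27

Answer: 27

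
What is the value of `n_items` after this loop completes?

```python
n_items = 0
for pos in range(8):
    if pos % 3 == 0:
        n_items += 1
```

Count numbers divisible by 3 in range(8)
`n_items` takes the values: 0 → 1 → 2 → 3

Answer: 3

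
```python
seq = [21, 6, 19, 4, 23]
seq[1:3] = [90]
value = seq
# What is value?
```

Trace:
`seq = [21, 6, 19, 4, 23]` → seq = [21, 6, 19, 4, 23]
`seq[1:3] = [90]` → seq = [21, 90, 4, 23]
`value = seq` → value = [21, 90, 4, 23]
So value = [21, 90, 4, 23]

Answer: [21, 90, 4, 23]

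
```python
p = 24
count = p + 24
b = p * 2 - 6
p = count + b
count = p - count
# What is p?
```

Trace:
`p = 24` → p = 24
`count = p + 24` → count = 48
`b = p * 2 - 6` → b = 42
`p = count + b` → p = 90
`count = p - count` → count = 42
So p = 90

Answer: 90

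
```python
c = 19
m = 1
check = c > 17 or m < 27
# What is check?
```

Trace:
`c = 19` → c = 19
`m = 1` → m = 1
`check = c > 17 or m < 27` → check = True
So check = True

Answer: True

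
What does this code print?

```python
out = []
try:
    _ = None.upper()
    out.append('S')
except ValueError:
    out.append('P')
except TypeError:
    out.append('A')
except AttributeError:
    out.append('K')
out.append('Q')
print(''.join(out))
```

Execution trace: 'K' (except AttributeError) → 'Q' (after the try/except). Output: KQ

Answer: KQ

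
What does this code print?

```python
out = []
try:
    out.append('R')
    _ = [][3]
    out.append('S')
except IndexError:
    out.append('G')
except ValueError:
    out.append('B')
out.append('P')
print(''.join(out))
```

Execution trace: 'R' (try body) → 'G' (except IndexError) → 'P' (after the try/except). Output: RGP

Answer: RGP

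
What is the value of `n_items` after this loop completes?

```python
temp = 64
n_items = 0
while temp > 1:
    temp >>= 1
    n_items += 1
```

Count right shifts until 1
`n_items` takes the values: 0 → 1 → 2 → 3 → 4 → 5 → 6

Answer: 6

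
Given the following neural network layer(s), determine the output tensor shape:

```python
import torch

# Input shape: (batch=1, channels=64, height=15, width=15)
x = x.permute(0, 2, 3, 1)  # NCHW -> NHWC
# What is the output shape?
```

Input: (1, 64, 15, 15) -> Output: (1, 15, 15, 64)

Answer: (1, 15, 15, 64)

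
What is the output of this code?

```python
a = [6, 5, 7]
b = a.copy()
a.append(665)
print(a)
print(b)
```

Key concept: list.copy() creates independent copy.
Step by step:
`a = [6, 5, 7]` → a = [6, 5, 7]
`b = a.copy()` → b = [6, 5, 7]
`a.append(665)` → a = [6, 5, 7, 665]
`print(a)` → prints [6, 5, 7, 665]
`print(b)` → prints [6, 5, 7]

Answer:
[6, 5, 7, 665]
[6, 5, 7]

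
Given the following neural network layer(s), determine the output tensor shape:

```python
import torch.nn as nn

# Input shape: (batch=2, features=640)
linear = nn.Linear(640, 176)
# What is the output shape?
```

Input: (2, 640) -> Output: (2, 176)

Answer: (2, 176)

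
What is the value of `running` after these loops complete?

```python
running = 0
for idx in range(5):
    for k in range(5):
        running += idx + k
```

Sum of all idx+k for idx,k in 5x5
`running` takes the values: 0 → 1 → 3 → 6 → 10 → 11 → 13 → 16 → 20 → 25 → 27 → 30 → 34 → 39 → 45 → 48 → 52 → 57 → 63 → 70 → 74 → 79 → 85 → 92 → 100

Answer: 100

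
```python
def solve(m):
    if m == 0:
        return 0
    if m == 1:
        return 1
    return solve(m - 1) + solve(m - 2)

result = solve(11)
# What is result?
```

Build up from base cases: solve(0)=0, solve(1)=1, solve(2)=1, solve(3)=2, solve(4)=3, solve(5)=5, solve(6)=8, ..., solve(11)=89

Answer: 89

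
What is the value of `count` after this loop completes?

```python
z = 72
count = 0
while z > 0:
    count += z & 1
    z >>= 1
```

Count set bits in 72 (binary: 0b1001000)
`count` takes the values: 0 → 1 → 2

Answer: 2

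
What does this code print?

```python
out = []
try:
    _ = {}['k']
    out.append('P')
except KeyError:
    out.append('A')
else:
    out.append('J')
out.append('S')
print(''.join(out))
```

Execution trace: 'A' (except KeyError) → 'S' (after the try/except). Output: AS

Answer: AS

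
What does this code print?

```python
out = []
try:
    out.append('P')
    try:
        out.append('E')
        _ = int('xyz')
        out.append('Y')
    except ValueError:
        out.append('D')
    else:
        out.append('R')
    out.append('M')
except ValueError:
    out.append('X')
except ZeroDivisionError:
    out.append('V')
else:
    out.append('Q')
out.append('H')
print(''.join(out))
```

Execution trace: 'P' (try body) → 'E' (inner try body) → 'D' (inner except ValueError) → 'M' (try body, no exception) → 'Q' (else) → 'H' (after the try/except). Output: PEDMQH

Answer: PEDMQH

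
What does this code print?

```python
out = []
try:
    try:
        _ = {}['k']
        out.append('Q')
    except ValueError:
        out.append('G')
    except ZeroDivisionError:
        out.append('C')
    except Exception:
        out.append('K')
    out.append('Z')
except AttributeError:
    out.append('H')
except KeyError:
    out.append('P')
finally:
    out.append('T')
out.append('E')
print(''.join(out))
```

Execution trace: 'K' (inner except Exception) → 'Z' (try body, no exception) → 'T' (finally) → 'E' (after the try/except). Output: KZTE

Answer: KZTE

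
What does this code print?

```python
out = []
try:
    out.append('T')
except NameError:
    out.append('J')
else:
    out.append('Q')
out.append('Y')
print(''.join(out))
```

Execution trace: 'T' (try body, no exception) → 'Q' (else) → 'Y' (after the try/except). Output: TQY

Answer: TQY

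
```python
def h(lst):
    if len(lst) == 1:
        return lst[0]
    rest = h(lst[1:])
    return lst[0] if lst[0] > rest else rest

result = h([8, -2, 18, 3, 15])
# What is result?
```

Recursive max over [8, -2, 18, 3, 15] = 18

Answer: 18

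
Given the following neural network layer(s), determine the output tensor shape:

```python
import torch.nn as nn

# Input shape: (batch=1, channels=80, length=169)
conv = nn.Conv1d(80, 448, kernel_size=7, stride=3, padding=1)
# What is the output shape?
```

Input: (1, 80, 169) -> Output: (1, 448, 55)

Answer: (1, 448, 55)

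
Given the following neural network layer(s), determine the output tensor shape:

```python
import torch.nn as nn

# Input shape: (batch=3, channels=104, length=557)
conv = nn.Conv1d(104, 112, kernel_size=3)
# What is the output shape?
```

Input: (3, 104, 557) -> Output: (3, 112, 555)

Answer: (3, 112, 555)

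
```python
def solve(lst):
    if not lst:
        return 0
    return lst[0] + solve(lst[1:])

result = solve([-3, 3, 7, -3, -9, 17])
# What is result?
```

(-3) + 3 + 7 + (-3) + (-9) + 17 + 0 = 12

Answer: 12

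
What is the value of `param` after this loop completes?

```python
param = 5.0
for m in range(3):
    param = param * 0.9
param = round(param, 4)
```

Exponential decay: 5.0 * 0.9^3
`param` takes the values: 5.0 → 4.5 → 4.05 → 3.645

Answer: 3.645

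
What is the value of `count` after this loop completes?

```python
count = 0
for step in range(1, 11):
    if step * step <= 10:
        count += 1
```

Count numbers where step² ≤ 10
`count` takes the values: 0 → 1 → 2 → 3

Answer: 3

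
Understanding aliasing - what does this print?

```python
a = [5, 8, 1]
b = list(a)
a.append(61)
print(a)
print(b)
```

Key concept: list() constructor creates copy.
Step by step:
`a = [5, 8, 1]` → a = [5, 8, 1]
`b = list(a)` → b = [5, 8, 1]
`a.append(61)` → a = [5, 8, 1, 61]
`print(a)` → prints [5, 8, 1, 61]
`print(b)` → prints [5, 8, 1]

Answer:
[5, 8, 1, 61]
[5, 8, 1]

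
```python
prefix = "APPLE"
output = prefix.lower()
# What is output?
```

Trace:
`prefix = "APPLE"` → prefix = 'APPLE'
`output = prefix.lower()` → output = 'apple'
So output = 'apple'

Answer: 'apple'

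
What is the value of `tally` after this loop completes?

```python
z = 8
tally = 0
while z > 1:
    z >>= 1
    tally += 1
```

Count right shifts until 1
`tally` takes the values: 0 → 1 → 2 → 3

Answer: 3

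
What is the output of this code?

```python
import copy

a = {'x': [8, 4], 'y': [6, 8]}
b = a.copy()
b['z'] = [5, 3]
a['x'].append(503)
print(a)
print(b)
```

Key concept: shallow copy of dict with mutable values.
Step by step:
`a = {'x': [8, 4], 'y': [6, 8]}` → a = {'x': [8, 4], 'y': [6, 8]}
`b = a.copy()` → b = {'x': [8, 4], 'y': [6, 8]}
`b['z'] = [5, 3]` → b = {'x': [8, 4], 'y': [6, 8], 'z': [5, 3]}
`a['x'].append(503)` → a = {'x': [8, 4, 503], 'y': [6, 8]}; b = {'x': [8, 4, 503], 'y': [6, 8], 'z': [5, 3]}
`print(a)` → prints {'x': [8, 4, 503], 'y': [6, 8]}
`print(b)` → prints {'x': [8, 4, 503], 'y': [6, 8], 'z': [5, 3]}

Answer:
{'x': [8, 4, 503], 'y': [6, 8]}
{'x': [8, 4, 503], 'y': [6, 8], 'z': [5, 3]}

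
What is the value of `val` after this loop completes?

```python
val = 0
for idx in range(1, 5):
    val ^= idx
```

XOR of 1 to 4
`val` takes the values: 0 → 1 → 3 → 0 → 4

Answer: 4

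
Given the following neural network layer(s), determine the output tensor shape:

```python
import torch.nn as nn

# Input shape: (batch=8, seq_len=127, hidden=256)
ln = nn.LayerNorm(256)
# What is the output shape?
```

Input: (8, 127, 256) -> Output: (8, 127, 256)

Answer: (8, 127, 256)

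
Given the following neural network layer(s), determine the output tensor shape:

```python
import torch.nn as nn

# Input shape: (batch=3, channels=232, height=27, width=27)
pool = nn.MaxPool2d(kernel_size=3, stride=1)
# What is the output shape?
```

Input: (3, 232, 27, 27) -> Output: (3, 232, 25, 25)

Answer: (3, 232, 25, 25)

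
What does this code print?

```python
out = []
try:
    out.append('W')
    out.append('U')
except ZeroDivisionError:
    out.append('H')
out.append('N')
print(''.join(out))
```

Execution trace: 'W' (try body) → 'U' (try body, no exception) → 'N' (after the try/except). Output: WUN

Answer: WUN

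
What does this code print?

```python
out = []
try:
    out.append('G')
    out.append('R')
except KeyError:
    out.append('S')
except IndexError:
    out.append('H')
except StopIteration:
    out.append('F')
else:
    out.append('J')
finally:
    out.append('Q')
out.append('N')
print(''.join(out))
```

Execution trace: 'G' (try body) → 'R' (try body, no exception) → 'J' (else) → 'Q' (finally) → 'N' (after the try/except). Output: GRJQN

Answer: GRJQN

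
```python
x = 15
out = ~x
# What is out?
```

Trace:
`x = 15` → x = 15
`out = ~x` → out = -16
So out = -16

Answer: -16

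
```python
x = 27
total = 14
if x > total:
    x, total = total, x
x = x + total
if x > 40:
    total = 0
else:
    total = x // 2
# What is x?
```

Trace:
`x = 27` → x = 27
`total = 14` → total = 14
`if x > total: ...` → x > total is True → x = 14; total = 27
`x = x + total` → x = 41
`if x > 40: ...` → x > 40 is True → total = 0
So x = 41

Answer: 41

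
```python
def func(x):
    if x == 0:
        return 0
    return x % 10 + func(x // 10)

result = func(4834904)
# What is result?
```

Sum of digits of 4834904: 4 + 0 + 9 + 4 + 3 + 8 + 4 = 32

Answer: 32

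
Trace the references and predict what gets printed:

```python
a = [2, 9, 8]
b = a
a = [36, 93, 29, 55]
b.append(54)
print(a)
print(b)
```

Key concept: rebinding vs mutation: a is rebound to a new list, b still points at the original.
Step by step:
`a = [2, 9, 8]` → a = [2, 9, 8]
`b = a` → b = [2, 9, 8] (same object as a)
`a = [36, 93, 29, 55]` → a = [36, 93, 29, 55]
`b.append(54)` → b = [2, 9, 8, 54]
`print(a)` → prints [36, 93, 29, 55]
`print(b)` → prints [2, 9, 8, 54]

Answer:
[36, 93, 29, 55]
[2, 9, 8, 54]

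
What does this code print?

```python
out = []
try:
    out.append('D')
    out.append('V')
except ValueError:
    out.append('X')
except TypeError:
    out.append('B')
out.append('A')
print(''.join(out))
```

Execution trace: 'D' (try body) → 'V' (try body, no exception) → 'A' (after the try/except). Output: DVA

Answer: DVA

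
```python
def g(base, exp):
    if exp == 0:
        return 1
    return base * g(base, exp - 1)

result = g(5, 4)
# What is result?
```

g(5, 4) = 5 * 5 * 5 * 5 = 625

Answer: 625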